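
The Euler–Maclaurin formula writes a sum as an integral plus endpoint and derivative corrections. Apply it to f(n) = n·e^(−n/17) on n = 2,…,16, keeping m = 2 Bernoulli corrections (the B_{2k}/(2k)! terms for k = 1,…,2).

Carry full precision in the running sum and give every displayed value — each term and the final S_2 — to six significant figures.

Integral: ∫_2^16 x·e^(−x/17) dx = 68.2656.
½[f(2) + f(16)] = ½[1.77802 + 6.24270] = 4.01036.
So far: 72.2760.
Correction k=1: B_{2}/2! · (f^{(1)}(16) − f^{(1)}(2)) = 1/12 · (0.0229511 − 0.784420) = -0.0634558.
After k=1: 72.2125.
Correction k=2: B_{4}/4! · (f^{(3)}(16) − f^{(3)}(2)) = −1/720 · (0.00277954 − 0.00886657) = 8.45421e-06.

S_2 ≈ 72.2125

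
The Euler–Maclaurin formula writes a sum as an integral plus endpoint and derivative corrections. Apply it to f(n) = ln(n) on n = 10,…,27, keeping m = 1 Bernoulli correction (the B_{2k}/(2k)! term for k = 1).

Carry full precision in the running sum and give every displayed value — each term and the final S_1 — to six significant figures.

Integral: ∫_10^27 ln(x) dx = 48.9617.
Endpoint term: (f(10) + f(27))/2 = (2.30259 + 3.29584)/2 = 2.79921.
So far: 51.7610.
k=1: B_{2}/(2)! × [f^{(1)}(27) − f^{(1)}(10)] = 1/12 × (0.0370370 − 0.100000) = -0.00524691.

S_1 ≈ 51.7557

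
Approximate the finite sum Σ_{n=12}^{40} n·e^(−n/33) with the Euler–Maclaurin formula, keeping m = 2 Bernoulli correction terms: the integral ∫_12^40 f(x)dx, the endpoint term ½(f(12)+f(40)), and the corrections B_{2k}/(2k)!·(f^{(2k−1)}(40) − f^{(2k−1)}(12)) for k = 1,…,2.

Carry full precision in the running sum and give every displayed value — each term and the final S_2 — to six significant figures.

Integral: ∫_12^40 x·e^(−x/33) dx = 315.454.
Boundary: ½(f(12) + f(40)) = ½(8.34173 + 11.9026) = 10.1222.
Running total after boundary: 325.576.
Order-1 term: 1/12 · (-0.0631199 − 0.442364) = -0.0421237.
After k=1: 325.534.
Order-2 term: −1/720 · (0.000488532 − 0.00168288) = 1.65881e-06.

S_2 ≈ 325.534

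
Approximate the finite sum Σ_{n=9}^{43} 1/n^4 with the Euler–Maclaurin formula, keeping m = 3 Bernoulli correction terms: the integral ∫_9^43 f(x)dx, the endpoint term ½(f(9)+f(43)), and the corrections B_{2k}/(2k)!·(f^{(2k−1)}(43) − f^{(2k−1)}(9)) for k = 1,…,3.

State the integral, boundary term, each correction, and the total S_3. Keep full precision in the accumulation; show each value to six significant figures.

∫_9^43 1/x^4 dx evaluates to 0.000453055.
Boundary: ½(f(9) + f(43)) = ½(0.000152416 + 2.92500e-07) = 7.63541e-05.
Integral + boundary = 0.000529409.
Correction k=1: B_{2}/2! · (f^{(1)}(43) − f^{(1)}(9)) = 1/12 · (-2.72093e-08 − (-6.77404e-05)) = 5.64276e-06.
After k=1: 0.000535052.
Correction k=2: B_{4}/4! · (f^{(3)}(43) − f^{(3)}(9)) = −1/720 · (-4.41471e-10 − (-2.50890e-05)) = -3.48452e-08.
After k=2: 0.000535017.
Correction k=3: B_{6}/6! · (f^{(5)}(43) − f^{(5)}(9)) = 1/30240 · (-1.33707e-11 − (-1.73455e-05)) = 5.73594e-10.

S_3 ≈ 0.000535018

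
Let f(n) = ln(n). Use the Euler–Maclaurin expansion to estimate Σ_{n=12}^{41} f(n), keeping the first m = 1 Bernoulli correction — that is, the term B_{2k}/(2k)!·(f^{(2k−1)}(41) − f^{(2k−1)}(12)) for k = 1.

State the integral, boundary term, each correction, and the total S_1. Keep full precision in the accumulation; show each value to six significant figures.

Integral: ∫_12^41 ln(x) dx = 93.4376.
Boundary: ½(f(12) + f(41)) = ½(2.48491 + 3.71357) = 3.09924.
Running total after boundary: 96.5368.
k=1: B_{2}/(2)! × [f^{(1)}(41) − f^{(1)}(12)] = 1/12 × (0.0243902 − 0.0833333) = -0.00491192.

S_1 ≈ 96.5319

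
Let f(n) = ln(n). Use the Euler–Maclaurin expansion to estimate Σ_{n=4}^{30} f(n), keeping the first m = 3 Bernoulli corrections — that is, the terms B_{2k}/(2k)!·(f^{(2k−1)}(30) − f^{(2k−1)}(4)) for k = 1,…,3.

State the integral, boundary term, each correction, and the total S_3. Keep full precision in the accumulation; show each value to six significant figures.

Integral: ∫_4^30 ln(x) dx = 70.4907.
½[f(4) + f(30)] = ½[1.38629 + 3.40120] = 2.39375.
So far: 72.8845.
k=1: B_{2}/(2)! × [f^{(1)}(30) − f^{(1)}(4)] = 1/12 × (0.0333333 − 0.250000) = -0.0180556.
After k=1: 72.8664.
k=2: B_{4}/(4)! × [f^{(3)}(30) − f^{(3)}(4)] = −1/720 × (7.40741e-05 − 0.0312500) = 4.32999e-05.
After k=2: 72.8665.
k=3: B_{6}/(6)! × [f^{(5)}(30) − f^{(5)}(4)] = 1/30240 × (9.87654e-07 − 0.0234375) = -7.75017e-07.

S_3 ≈ 72.8665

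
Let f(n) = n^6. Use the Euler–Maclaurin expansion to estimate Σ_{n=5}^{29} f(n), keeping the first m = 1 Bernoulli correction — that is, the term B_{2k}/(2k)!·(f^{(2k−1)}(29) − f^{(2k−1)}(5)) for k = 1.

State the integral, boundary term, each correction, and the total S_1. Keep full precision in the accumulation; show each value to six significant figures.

Integral: ∫_5^29 x^6 dx = 2.46426e+09.
½[f(5) + f(29)] = ½[15625.0 + 5.94823e+08] = 2.97419e+08.
So far: 2.76168e+09.
Order-1 term: 1/12 · (1.23067e+08 − 18750.0) = 1.02540e+07.

S_1 ≈ 2.77193e+09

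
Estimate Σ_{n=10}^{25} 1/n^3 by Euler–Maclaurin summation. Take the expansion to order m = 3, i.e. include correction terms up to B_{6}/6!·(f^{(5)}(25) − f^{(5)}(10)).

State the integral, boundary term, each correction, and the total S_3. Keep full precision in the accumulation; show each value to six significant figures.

S_3 ≈ 0.00475628

The integral term ∫_10^25 1/x^3 dx = 0.00420000.
½[f(10) + f(25)] = ½[0.00100000 + 6.40000e-05] = 0.000532000.
Integral + boundary = 0.00473200.
Order-1 term: 1/12 · (-7.68000e-06 − (-0.000300000)) = 2.43600e-05.
Running total after k=1: 0.00475636.
Order-2 term: −1/720 · (-2.45760e-07 − (-6.00000e-05)) = -8.29920e-08.
Running total after k=2: 0.00475628.
Order-3 term: 1/30240 · (-1.65151e-08 − (-2.52000e-05)) = 8.32787e-10.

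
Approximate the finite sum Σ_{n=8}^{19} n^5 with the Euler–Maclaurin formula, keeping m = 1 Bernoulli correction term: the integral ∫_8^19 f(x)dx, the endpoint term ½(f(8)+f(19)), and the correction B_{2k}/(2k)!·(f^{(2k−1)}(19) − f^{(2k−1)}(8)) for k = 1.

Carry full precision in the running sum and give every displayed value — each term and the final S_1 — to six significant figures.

S_1 ≈ 9.10432e+06

Integral: ∫_8^19 x^5 dx = 7.79729e+06.
½[f(8) + f(19)] = ½[32768.0 + 2.47610e+06] = 1.25443e+06.
Running total after boundary: 9.05172e+06.
Correction k=1: B_{2}/2! · (f^{(1)}(19) − f^{(1)}(8)) = 1/12 · (651605 − 20480.0) = 52593.8.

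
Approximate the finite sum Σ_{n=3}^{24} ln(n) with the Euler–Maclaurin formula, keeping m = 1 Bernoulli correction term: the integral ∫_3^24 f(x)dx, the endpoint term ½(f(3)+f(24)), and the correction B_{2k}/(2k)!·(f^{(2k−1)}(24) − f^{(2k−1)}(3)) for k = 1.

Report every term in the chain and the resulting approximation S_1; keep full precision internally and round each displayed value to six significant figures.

S_1 ≈ 54.0915

The integral term ∫_3^24 ln(x) dx = 51.9775.
Endpoint term: (f(3) + f(24))/2 = (1.09861 + 3.17805)/2 = 2.13833.
Running total after boundary: 54.1158.
k=1: B_{2}/(2)! × [f^{(1)}(24) − f^{(1)}(3)] = 1/12 × (0.0416667 − 0.333333) = -0.0243056.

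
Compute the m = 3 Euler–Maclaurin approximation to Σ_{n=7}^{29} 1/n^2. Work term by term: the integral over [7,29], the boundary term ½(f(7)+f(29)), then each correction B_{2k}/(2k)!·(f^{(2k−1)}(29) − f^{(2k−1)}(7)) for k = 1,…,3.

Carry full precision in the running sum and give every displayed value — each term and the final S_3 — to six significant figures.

Integral: ∫_7^29 1/x^2 dx = 0.108374.
½[f(7) + f(29)] = ½[0.0204082 + 0.00118906] = 0.0107986.
Integral + boundary = 0.119173.
k=1: B_{2}/(2)! × [f^{(1)}(29) − f^{(1)}(7)] = 1/12 × (-8.20042e-05 − (-0.00583090)) = 0.000479075.
Running total after k=1: 0.119652.
k=2: B_{4}/(4)! × [f^{(3)}(29) − f^{(3)}(7)] = −1/720 × (-1.17010e-06 − (-0.00142798)) = -1.98168e-06.
Running total after k=2: 0.119650.
k=3: B_{6}/(6)! × [f^{(5)}(29) − f^{(5)}(7)] = 1/30240 × (-4.17394e-08 − (-0.000874271)) = 2.89097e-08.

S_3 ≈ 0.119650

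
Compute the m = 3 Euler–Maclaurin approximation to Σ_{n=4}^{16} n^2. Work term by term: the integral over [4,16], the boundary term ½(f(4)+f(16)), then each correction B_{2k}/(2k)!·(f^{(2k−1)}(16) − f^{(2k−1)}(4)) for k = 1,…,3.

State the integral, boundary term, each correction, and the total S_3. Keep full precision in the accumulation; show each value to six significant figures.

S_3 ≈ 1482.00

∫_4^16 x^2 dx evaluates to 1344.00.
Endpoint term: (f(4) + f(16))/2 = (16.0000 + 256.000)/2 = 136.000.
So far: 1480.00.
Order-1 term: 1/12 · (32.0000 − 8.00000) = 2.00000.
After k=1: 1482.00.
Order-2 term: −1/720 · (0.00000 − 0.00000) = 0.00000.
After k=2: 1482.00.
Order-3 term: 1/30240 · (0.00000 − 0.00000) = 0.00000.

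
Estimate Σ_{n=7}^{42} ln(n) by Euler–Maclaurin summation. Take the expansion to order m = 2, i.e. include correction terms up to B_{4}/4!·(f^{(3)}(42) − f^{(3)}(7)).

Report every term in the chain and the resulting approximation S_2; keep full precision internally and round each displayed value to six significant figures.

S_2 ≈ 111.193

Integral: ∫_7^42 ln(x) dx = 108.361.
½[f(7) + f(42)] = ½[1.94591 + 3.73767] = 2.84179.
So far: 111.203.
k=1: B_{2}/(2)! × [f^{(1)}(42) − f^{(1)}(7)] = 1/12 × (0.0238095 − 0.142857) = -0.00992063.
Running total after k=1: 111.193.
k=2: B_{4}/(4)! × [f^{(3)}(42) − f^{(3)}(7)] = −1/720 × (2.69949e-05 − 0.00583090) = 8.06098e-06.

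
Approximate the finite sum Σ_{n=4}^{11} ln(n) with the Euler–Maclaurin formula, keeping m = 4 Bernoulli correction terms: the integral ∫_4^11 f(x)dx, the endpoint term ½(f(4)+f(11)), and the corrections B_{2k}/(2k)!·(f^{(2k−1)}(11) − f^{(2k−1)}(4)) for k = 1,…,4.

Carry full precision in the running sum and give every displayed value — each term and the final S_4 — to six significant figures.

∫_4^11 ln(x) dx evaluates to 13.8317.
Boundary: ½(f(4) + f(11)) = ½(1.38629 + 2.39790) = 1.89209.
Running total after boundary: 15.7238.
Order-1 term: 1/12 · (0.0909091 − 0.250000) = -0.0132576.
After k=1: 15.7105.
Order-2 term: −1/720 · (0.00150263 − 0.0312500) = 4.13158e-05.
After k=2: 15.7105.
Order-3 term: 1/30240 · (0.000149021 − 0.0234375) = -7.70122e-07.
After k=3: 15.7105.
Order-4 term: −1/1209600 · (3.69474e-05 − 0.0439453) = 3.62999e-08.

S_4 ≈ 15.7105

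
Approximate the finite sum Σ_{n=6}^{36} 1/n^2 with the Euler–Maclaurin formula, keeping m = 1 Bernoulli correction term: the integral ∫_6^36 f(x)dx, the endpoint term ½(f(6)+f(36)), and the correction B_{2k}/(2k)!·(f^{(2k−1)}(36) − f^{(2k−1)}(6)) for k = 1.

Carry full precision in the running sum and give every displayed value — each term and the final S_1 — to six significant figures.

S_1 ≈ 0.153932

Integral: ∫_6^36 1/x^2 dx = 0.138889.
Endpoint term: (f(6) + f(36))/2 = (0.0277778 + 0.000771605)/2 = 0.0142747.
Running total after boundary: 0.153164.
Order-1 term: 1/12 · (-4.28669e-05 − (-0.00925926)) = 0.000768033.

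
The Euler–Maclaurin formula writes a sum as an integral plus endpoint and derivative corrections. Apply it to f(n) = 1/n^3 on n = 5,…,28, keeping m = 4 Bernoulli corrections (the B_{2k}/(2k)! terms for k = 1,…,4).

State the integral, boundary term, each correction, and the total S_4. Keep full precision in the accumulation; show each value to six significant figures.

S_4 ≈ 0.0237795

Integral: ∫_5^28 1/x^3 dx = 0.0193622.
Endpoint term: (f(5) + f(28))/2 = (0.00800000 + 4.55539e-05)/2 = 0.00402278.
Running total after boundary: 0.0233850.
Order-1 term: 1/12 · (-4.88078e-06 − (-0.00480000)) = 0.000399593.
Running total after k=1: 0.0237846.
Order-2 term: −1/720 · (-1.24510e-07 − (-0.00384000)) = -5.33316e-06.
Running total after k=2: 0.0237793.
Order-3 term: 1/30240 · (-6.67016e-09 − (-0.00645120)) = 2.13333e-07.
Running total after k=3: 0.0237795.
Order-4 term: −1/1209600 · (-6.12566e-10 − (-0.0185795)) = -1.53600e-08.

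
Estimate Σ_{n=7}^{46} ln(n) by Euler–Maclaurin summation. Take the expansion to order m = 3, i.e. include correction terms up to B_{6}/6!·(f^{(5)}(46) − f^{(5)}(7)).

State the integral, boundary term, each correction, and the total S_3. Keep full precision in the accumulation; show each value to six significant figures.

∫_7^46 ln(x) dx evaluates to 123.496.
½[f(7) + f(46)] = ½[1.94591 + 3.82864] = 2.88728.
Running total after boundary: 126.383.
Order-1 term: 1/12 · (0.0217391 − 0.142857) = -0.0100932.
After k=1: 126.373.
Order-2 term: −1/720 · (2.05474e-05 − 0.00583090) = 8.06994e-06.
After k=2: 126.373.
Order-3 term: 1/30240 · (1.16526e-07 − 0.00142798) = -4.72176e-08.

S_3 ≈ 126.373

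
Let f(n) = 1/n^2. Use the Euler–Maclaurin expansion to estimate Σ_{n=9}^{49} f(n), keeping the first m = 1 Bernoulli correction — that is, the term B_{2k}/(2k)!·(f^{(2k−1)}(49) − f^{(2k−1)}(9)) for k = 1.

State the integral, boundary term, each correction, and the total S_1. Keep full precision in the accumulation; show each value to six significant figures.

Integral: ∫_9^49 1/x^2 dx = 0.0907029.
½[f(9) + f(49)] = ½[0.0123457 + 0.000416493] = 0.00638109.
Integral + boundary = 0.0970840.
Correction k=1: B_{2}/2! · (f^{(1)}(49) − f^{(1)}(9)) = 1/12 · (-1.69997e-05 − (-0.00274348)) = 0.000227207.

S_1 ≈ 0.0973112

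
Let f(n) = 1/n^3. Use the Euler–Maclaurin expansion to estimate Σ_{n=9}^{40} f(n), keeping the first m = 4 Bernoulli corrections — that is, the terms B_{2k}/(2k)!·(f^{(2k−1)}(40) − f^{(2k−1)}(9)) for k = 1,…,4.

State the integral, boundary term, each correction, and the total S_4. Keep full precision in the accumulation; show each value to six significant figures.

Integral: ∫_9^40 1/x^3 dx = 0.00586034.
Boundary: ½(f(9) + f(40)) = ½(0.00137174 + 1.56250e-05) = 0.000693684.
Integral + boundary = 0.00655402.
Order-1 term: 1/12 · (-1.17187e-06 − (-0.000457247)) = 3.80063e-05.
After k=1: 0.00659203.
Order-2 term: −1/720 · (-1.46484e-08 − (-0.000112901)) = -1.56786e-07.
After k=2: 0.00659187.
Order-3 term: 1/30240 · (-3.84521e-10 − (-5.85410e-05)) = 1.93587e-09.
After k=3: 0.00659187.
Order-4 term: −1/1209600 · (-1.73035e-11 − (-5.20365e-05)) = -4.30196e-11.

S_4 ≈ 0.00659187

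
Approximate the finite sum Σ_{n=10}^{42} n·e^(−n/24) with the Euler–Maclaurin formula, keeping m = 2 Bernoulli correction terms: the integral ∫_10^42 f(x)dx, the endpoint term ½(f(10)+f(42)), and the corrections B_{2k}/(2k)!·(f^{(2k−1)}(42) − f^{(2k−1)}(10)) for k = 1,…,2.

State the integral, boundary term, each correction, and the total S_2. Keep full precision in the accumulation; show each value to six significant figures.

S_2 ≈ 269.585

The integral term ∫_10^42 x·e^(−x/24) dx = 262.682.
½[f(10) + f(42)] = ½[6.59241 + 7.29851] = 6.94546.
So far: 269.628.
k=1: B_{2}/(2)! × [f^{(1)}(42) − f^{(1)}(10)] = 1/12 × (-0.130330 − 0.384557) = -0.0429073.
After k=1: 269.585.
k=2: B_{4}/(4)! × [f^{(3)}(42) − f^{(3)}(10)] = −1/720 × (0.000377114 − 0.00295666) = 3.58271e-06.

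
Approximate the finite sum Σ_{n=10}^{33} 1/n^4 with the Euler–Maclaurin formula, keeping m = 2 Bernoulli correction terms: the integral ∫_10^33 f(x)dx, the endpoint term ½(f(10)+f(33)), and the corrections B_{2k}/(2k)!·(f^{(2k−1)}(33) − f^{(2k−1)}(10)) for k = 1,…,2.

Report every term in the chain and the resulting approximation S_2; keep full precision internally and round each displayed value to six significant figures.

S_2 ≈ 0.000377788

∫_10^33 1/x^4 dx evaluates to 0.000324058.
Endpoint term: (f(10) + f(33))/2 = (0.000100000 + 8.43226e-07)/2 = 5.04216e-05.
Running total after boundary: 0.000374479.
Correction k=1: B_{2}/2! · (f^{(1)}(33) − f^{(1)}(10)) = 1/12 · (-1.02209e-07 − (-4.00000e-05)) = 3.32482e-06.
After k=1: 0.000377804.
Correction k=2: B_{4}/4! · (f^{(3)}(33) − f^{(3)}(10)) = −1/720 · (-2.81568e-09 − (-1.20000e-05)) = -1.66628e-08.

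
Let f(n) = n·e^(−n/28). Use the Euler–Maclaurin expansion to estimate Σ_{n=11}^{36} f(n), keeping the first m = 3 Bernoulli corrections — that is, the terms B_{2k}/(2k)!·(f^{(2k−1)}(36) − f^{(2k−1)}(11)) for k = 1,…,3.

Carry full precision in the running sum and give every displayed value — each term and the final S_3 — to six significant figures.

S_3 ≈ 250.481

∫_11^36 x·e^(−x/28) dx evaluates to 241.833.
Endpoint term: (f(11) + f(36))/2 = (7.42638 + 9.95231)/2 = 8.68934.
Integral + boundary = 250.522.
Correction k=1: B_{2}/2! · (f^{(1)}(36) − f^{(1)}(11)) = 1/12 · (-0.0789866 − 0.409897) = -0.0407403.
Running total after k=1: 250.481.
Correction k=2: B_{4}/4! · (f^{(3)}(36) − f^{(3)}(11)) = −1/720 · (0.000604489 − 0.00224509) = 2.27861e-06.
Running total after k=2: 250.481.
Correction k=3: B_{6}/6! · (f^{(5)}(36) − f^{(5)}(11)) = 1/30240 · (1.67057e-06 − 5.06039e-06) = -1.12097e-10.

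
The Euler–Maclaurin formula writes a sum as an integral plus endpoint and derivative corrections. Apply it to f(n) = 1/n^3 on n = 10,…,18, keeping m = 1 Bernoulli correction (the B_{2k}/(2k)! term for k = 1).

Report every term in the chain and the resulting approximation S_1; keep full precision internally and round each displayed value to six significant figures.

The integral term ∫_10^18 1/x^3 dx = 0.00345679.
Boundary: ½(f(10) + f(18)) = ½(0.00100000 + 0.000171468) = 0.000585734.
Running total after boundary: 0.00404252.
Correction k=1: B_{2}/2! · (f^{(1)}(18) − f^{(1)}(10)) = 1/12 · (-2.85780e-05 − (-0.000300000)) = 2.26185e-05.

S_1 ≈ 0.00406514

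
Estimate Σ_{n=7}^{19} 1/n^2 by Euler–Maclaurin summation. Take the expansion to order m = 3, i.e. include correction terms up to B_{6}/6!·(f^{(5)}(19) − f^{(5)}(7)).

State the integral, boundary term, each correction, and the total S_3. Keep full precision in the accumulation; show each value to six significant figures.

∫_7^19 1/x^2 dx evaluates to 0.0902256.
½[f(7) + f(19)] = ½[0.0204082 + 0.00277008] = 0.0115891.
Integral + boundary = 0.101815.
Correction k=1: B_{2}/2! · (f^{(1)}(19) − f^{(1)}(7)) = 1/12 · (-0.000291588 − (-0.00583090)) = 0.000461610.
Partial sum through k=1: 0.102276.
Correction k=2: B_{4}/4! · (f^{(3)}(19) − f^{(3)}(7)) = −1/720 · (-9.69267e-06 − (-0.00142798)) = -1.96984e-06.
Partial sum through k=2: 0.102274.
Correction k=3: B_{6}/6! · (f^{(5)}(19) − f^{(5)}(7)) = 1/30240 · (-8.05485e-07 − (-0.000874271)) = 2.88845e-08.

S_3 ≈ 0.102274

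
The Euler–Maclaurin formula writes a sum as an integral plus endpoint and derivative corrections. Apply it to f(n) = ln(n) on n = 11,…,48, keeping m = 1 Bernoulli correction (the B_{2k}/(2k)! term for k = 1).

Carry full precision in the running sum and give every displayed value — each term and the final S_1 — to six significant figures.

∫_11^48 ln(x) dx evaluates to 122.441.
Endpoint term: (f(11) + f(48))/2 = (2.39790 + 3.87120)/2 = 3.13455.
Integral + boundary = 125.575.
Correction k=1: B_{2}/2! · (f^{(1)}(48) − f^{(1)}(11)) = 1/12 · (0.0208333 − 0.0909091) = -0.00583965.

S_1 ≈ 125.570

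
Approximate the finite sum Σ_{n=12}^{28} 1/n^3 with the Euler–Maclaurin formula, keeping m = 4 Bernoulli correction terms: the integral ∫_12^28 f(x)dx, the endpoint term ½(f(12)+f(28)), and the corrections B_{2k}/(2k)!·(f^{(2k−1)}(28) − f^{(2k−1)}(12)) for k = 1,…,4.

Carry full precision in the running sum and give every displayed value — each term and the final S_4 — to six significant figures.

S_4 ≈ 0.00315822

∫_12^28 1/x^3 dx evaluates to 0.00283447.
Endpoint term: (f(12) + f(28))/2 = (0.000578704 + 4.55539e-05)/2 = 0.000312129.
Running total after boundary: 0.00314660.
Order-1 term: 1/12 · (-4.88078e-06 − (-0.000144676)) = 1.16496e-05.
Partial sum through k=1: 0.00315825.
Order-2 term: −1/720 · (-1.24510e-07 − (-2.00939e-05)) = -2.77352e-08.
Partial sum through k=2: 0.00315822.
Order-3 term: 1/30240 · (-6.67016e-09 − (-5.86071e-06)) = 1.93586e-10.
Partial sum through k=3: 0.00315822.
Order-4 term: −1/1209600 · (-6.12566e-10 − (-2.93036e-06)) = -2.42208e-12.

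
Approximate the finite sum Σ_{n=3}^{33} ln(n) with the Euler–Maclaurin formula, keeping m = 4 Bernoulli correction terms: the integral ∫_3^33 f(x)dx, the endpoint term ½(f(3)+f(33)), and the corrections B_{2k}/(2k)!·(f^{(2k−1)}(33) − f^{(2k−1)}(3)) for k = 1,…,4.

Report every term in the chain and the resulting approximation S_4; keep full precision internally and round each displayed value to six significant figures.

S_4 ≈ 84.3613

The integral term ∫_3^33 ln(x) dx = 82.0889.
Endpoint term: (f(3) + f(33))/2 = (1.09861 + 3.49651)/2 = 2.29756.
Running total after boundary: 84.3865.
Correction k=1: B_{2}/2! · (f^{(1)}(33) − f^{(1)}(3)) = 1/12 · (0.0303030 − 0.333333) = -0.0252525.
Partial sum through k=1: 84.3612.
Correction k=2: B_{4}/4! · (f^{(3)}(33) − f^{(3)}(3)) = −1/720 · (5.56529e-05 − 0.0740741) = 0.000102803.
Partial sum through k=2: 84.3613.
Correction k=3: B_{6}/6! · (f^{(5)}(33) − f^{(5)}(3)) = 1/30240 · (6.13256e-07 − 0.0987654) = -3.26603e-06.
Partial sum through k=3: 84.3613.
Correction k=4: B_{8}/8! · (f^{(7)}(33) − f^{(7)}(3)) = −1/1209600 · (1.68941e-08 − 0.329218) = 2.72171e-07.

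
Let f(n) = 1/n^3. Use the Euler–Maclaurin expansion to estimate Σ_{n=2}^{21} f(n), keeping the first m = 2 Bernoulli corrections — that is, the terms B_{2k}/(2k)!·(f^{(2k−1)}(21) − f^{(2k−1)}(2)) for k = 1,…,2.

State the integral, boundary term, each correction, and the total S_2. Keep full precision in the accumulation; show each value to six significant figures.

S_2 ≈ 0.200742

∫_2^21 1/x^3 dx evaluates to 0.123866.
½[f(2) + f(21)] = ½[0.125000 + 0.000107980] = 0.0625540.
Integral + boundary = 0.186420.
k=1: B_{2}/(2)! × [f^{(1)}(21) − f^{(1)}(2)] = 1/12 × (-1.54257e-05 − (-0.187500)) = 0.0156237.
Partial sum through k=1: 0.202044.
k=2: B_{4}/(4)! × [f^{(3)}(21) − f^{(3)}(2)] = −1/720 × (-6.99577e-07 − (-0.937500)) = -0.00130208.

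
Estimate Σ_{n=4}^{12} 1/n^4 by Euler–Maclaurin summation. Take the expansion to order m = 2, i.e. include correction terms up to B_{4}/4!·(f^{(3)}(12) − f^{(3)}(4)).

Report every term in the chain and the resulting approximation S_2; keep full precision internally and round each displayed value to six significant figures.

The integral term ∫_4^12 1/x^4 dx = 0.00501543.
½[f(4) + f(12)] = ½[0.00390625 + 4.82253e-05] = 0.00197724.
Integral + boundary = 0.00699267.
Correction k=1: B_{2}/2! · (f^{(1)}(12) − f^{(1)}(4)) = 1/12 · (-1.60751e-05 − (-0.00390625)) = 0.000324181.
Running total after k=1: 0.00731685.
Correction k=2: B_{4}/4! · (f^{(3)}(12) − f^{(3)}(4)) = −1/720 · (-3.34898e-06 − (-0.00732422)) = -1.01679e-05.

S_2 ≈ 0.00730668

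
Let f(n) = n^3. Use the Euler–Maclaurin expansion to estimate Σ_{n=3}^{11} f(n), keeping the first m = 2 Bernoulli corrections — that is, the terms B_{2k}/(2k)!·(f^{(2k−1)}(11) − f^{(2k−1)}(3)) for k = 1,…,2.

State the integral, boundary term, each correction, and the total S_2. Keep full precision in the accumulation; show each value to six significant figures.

Integral: ∫_3^11 x^3 dx = 3640.00.
½[f(3) + f(11)] = ½[27.0000 + 1331.00] = 679.000.
Running total after boundary: 4319.00.
Correction k=1: B_{2}/2! · (f^{(1)}(11) − f^{(1)}(3)) = 1/12 · (363.000 − 27.0000) = 28.0000.
After k=1: 4347.00.
Correction k=2: B_{4}/4! · (f^{(3)}(11) − f^{(3)}(3)) = −1/720 · (6.00000 − 6.00000) = 0.00000.

S_2 ≈ 4347.00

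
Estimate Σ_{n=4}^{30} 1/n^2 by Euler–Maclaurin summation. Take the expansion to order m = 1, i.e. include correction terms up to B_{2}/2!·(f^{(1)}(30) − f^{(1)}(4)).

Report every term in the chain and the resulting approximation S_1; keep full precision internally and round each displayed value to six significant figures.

Integral: ∫_4^30 1/x^2 dx = 0.216667.
Endpoint term: (f(4) + f(30))/2 = (0.0625000 + 0.00111111)/2 = 0.0318056.
Running total after boundary: 0.248472.
k=1: B_{2}/(2)! × [f^{(1)}(30) − f^{(1)}(4)] = 1/12 × (-7.40741e-05 − (-0.0312500)) = 0.00259799.

S_1 ≈ 0.251070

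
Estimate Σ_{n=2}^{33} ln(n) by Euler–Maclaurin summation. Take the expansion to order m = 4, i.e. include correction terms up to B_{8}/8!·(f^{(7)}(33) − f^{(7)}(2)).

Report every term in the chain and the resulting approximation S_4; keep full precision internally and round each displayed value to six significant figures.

S_4 ≈ 85.0545

The integral term ∫_2^33 ln(x) dx = 82.9985.
Boundary: ½(f(2) + f(33)) = ½(0.693147 + 3.49651) = 2.09483.
Integral + boundary = 85.0933.
Order-1 term: 1/12 · (0.0303030 − 0.500000) = -0.0391414.
Partial sum through k=1: 85.0541.
Order-2 term: −1/720 · (5.56529e-05 − 0.250000) = 0.000347145.
Partial sum through k=2: 85.0545.
Order-3 term: 1/30240 · (6.13256e-07 − 0.750000) = -2.48016e-05.
Partial sum through k=3: 85.0545.
Order-4 term: −1/1209600 · (1.68941e-08 − 5.62500) = 4.65030e-06.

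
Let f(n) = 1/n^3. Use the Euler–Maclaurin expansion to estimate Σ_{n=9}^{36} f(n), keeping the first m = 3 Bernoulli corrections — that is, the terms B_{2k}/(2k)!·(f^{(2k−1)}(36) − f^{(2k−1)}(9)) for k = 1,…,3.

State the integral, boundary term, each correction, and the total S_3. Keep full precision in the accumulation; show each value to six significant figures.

Integral: ∫_9^36 1/x^3 dx = 0.00578704.
Boundary: ½(f(9) + f(36)) = ½(0.00137174 + 2.14335e-05) = 0.000696588.
So far: 0.00648362.
k=1: B_{2}/(2)! × [f^{(1)}(36) − f^{(1)}(9)] = 1/12 × (-1.78612e-06 − (-0.000457247)) = 3.79551e-05.
After k=1: 0.00652158.
k=2: B_{4}/(4)! × [f^{(3)}(36) − f^{(3)}(9)] = −1/720 × (-2.75636e-08 − (-0.000112901)) = -1.56768e-07.
After k=2: 0.00652142.
k=3: B_{6}/(6)! × [f^{(5)}(36) − f^{(5)}(9)] = 1/30240 × (-8.93265e-10 − (-5.85410e-05)) = 1.93585e-09.

S_3 ≈ 0.00652143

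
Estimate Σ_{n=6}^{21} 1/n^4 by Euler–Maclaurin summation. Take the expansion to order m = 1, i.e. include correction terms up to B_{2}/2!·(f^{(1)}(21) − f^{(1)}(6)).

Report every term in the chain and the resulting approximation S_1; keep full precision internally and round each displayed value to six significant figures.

Integral: ∫_6^21 1/x^4 dx = 0.00150722.
Endpoint term: (f(6) + f(21))/2 = (0.000771605 + 5.14189e-06)/2 = 0.000388373.
So far: 0.00189559.
k=1: B_{2}/(2)! × [f^{(1)}(21) − f^{(1)}(6)] = 1/12 × (-9.79408e-07 − (-0.000514403)) = 4.27853e-05.

S_1 ≈ 0.00193838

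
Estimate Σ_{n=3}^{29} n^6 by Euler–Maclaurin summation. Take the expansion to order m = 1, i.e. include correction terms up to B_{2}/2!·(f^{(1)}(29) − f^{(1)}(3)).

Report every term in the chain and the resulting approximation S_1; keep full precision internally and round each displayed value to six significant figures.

Integral: ∫_3^29 x^6 dx = 2.46427e+09.
Boundary: ½(f(3) + f(29)) = ½(729.000 + 5.94823e+08) = 2.97412e+08.
So far: 2.76168e+09.
Correction k=1: B_{2}/2! · (f^{(1)}(29) − f^{(1)}(3)) = 1/12 · (1.23067e+08 − 1458.00) = 1.02555e+07.

S_1 ≈ 2.77194e+09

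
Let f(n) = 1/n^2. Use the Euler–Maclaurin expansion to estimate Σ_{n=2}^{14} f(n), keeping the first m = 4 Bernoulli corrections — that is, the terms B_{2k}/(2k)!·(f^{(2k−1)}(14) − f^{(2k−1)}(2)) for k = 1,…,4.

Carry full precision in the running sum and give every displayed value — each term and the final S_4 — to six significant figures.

The integral term ∫_2^14 1/x^2 dx = 0.428571.
Boundary: ½(f(2) + f(14)) = ½(0.250000 + 0.00510204) = 0.127551.
So far: 0.556122.
Correction k=1: B_{2}/2! · (f^{(1)}(14) − f^{(1)}(2)) = 1/12 · (-0.000728863 − (-0.250000)) = 0.0207726.
Running total after k=1: 0.576895.
Correction k=2: B_{4}/4! · (f^{(3)}(14) − f^{(3)}(2)) = −1/720 · (-4.46243e-05 − (-0.750000)) = -0.00104160.
Running total after k=2: 0.575853.
Correction k=3: B_{6}/6! · (f^{(5)}(14) − f^{(5)}(2)) = 1/30240 · (-6.83024e-06 − (-5.62500)) = 0.000186012.
Running total after k=3: 0.576039.
Correction k=4: B_{8}/8! · (f^{(7)}(14) − f^{(7)}(2)) = −1/1209600 · (-1.95150e-06 − (-78.7500)) = -6.51042e-05.

S_4 ≈ 0.575974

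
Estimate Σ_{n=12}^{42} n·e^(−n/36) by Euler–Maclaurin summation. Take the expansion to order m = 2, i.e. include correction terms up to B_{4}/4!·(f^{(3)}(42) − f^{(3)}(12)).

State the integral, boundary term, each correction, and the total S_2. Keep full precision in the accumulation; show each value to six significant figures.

Integral: ∫_12^42 x·e^(−x/36) dx = 363.746.
Boundary: ½(f(12) + f(42)) = ½(8.59838 + 13.0789) = 10.8387.
Integral + boundary = 374.585.
Order-1 term: 1/12 · (-0.0519005 − 0.477688) = -0.0441323.
Running total after k=1: 374.540.
Order-2 term: −1/720 · (0.000440514 − 0.00147434) = 1.43588e-06.

S_2 ≈ 374.540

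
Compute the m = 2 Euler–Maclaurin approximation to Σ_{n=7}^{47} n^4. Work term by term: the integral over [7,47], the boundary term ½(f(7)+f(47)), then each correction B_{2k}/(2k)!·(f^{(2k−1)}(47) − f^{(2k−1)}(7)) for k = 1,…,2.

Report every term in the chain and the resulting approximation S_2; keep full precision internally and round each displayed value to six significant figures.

Integral: ∫_7^47 x^4 dx = 4.58656e+07.
Boundary: ½(f(7) + f(47)) = ½(2401.00 + 4.87968e+06) = 2.44104e+06.
Integral + boundary = 4.83067e+07.
k=1: B_{2}/(2)! × [f^{(1)}(47) − f^{(1)}(7)] = 1/12 × (415292 − 1372.00) = 34493.3.
Partial sum through k=1: 4.83412e+07.
k=2: B_{4}/(4)! × [f^{(3)}(47) − f^{(3)}(7)] = −1/720 × (1128.00 − 168.000) = -1.33333.

S_2 ≈ 4.83412e+07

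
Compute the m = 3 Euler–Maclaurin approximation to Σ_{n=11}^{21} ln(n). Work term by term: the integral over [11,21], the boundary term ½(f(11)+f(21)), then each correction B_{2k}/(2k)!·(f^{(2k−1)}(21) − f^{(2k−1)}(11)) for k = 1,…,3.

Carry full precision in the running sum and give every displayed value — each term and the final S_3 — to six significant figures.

S_3 ≈ 30.2757

∫_11^21 ln(x) dx evaluates to 27.5581.
Endpoint term: (f(11) + f(21))/2 = (2.39790 + 3.04452)/2 = 2.72121.
Integral + boundary = 30.2793.
Correction k=1: B_{2}/2! · (f^{(1)}(21) − f^{(1)}(11)) = 1/12 · (0.0476190 − 0.0909091) = -0.00360750.
Partial sum through k=1: 30.2757.
Correction k=2: B_{4}/4! · (f^{(3)}(21) − f^{(3)}(11)) = −1/720 · (0.000215959 − 0.00150263) = 1.78704e-06.
Partial sum through k=2: 30.2757.
Correction k=3: B_{6}/6! · (f^{(5)}(21) − f^{(5)}(11)) = 1/30240 · (5.87645e-06 − 0.000149021) = -4.73362e-09.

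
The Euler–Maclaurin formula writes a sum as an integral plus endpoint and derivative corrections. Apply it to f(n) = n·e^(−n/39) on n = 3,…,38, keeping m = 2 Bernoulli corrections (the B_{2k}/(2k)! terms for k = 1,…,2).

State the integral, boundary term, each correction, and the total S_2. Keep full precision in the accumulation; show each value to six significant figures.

S_2 ≈ 391.779

The integral term ∫_3^38 x·e^(−x/39) dx = 383.289.
½[f(3) + f(38)] = ½[2.77788 + 14.3425] = 8.56019.
Running total after boundary: 391.849.
Correction k=1: B_{2}/2! · (f^{(1)}(38) − f^{(1)}(3)) = 1/12 · (0.00967780 − 0.854733) = -0.0704213.
After k=1: 391.779.
Correction k=2: B_{4}/4! · (f^{(3)}(38) − f^{(3)}(3)) = −1/720 · (0.000502660 − 0.00177952) = 1.77342e-06.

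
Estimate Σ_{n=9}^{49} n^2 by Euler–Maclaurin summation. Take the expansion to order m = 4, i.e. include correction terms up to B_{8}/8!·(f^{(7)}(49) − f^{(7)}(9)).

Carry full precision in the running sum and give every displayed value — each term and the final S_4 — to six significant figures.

∫_9^49 x^2 dx evaluates to 38973.3.
Boundary: ½(f(9) + f(49)) = ½(81.0000 + 2401.00) = 1241.00.
So far: 40214.3.
Correction k=1: B_{2}/2! · (f^{(1)}(49) − f^{(1)}(9)) = 1/12 · (98.0000 − 18.0000) = 6.66667.
After k=1: 40221.0.
Correction k=2: B_{4}/4! · (f^{(3)}(49) − f^{(3)}(9)) = −1/720 · (0.00000 − 0.00000) = 0.00000.
After k=2: 40221.0.
Correction k=3: B_{6}/6! · (f^{(5)}(49) − f^{(5)}(9)) = 1/30240 · (0.00000 − 0.00000) = 0.00000.
After k=3: 40221.0.
Correction k=4: B_{8}/8! · (f^{(7)}(49) − f^{(7)}(9)) = −1/1209600 · (0.00000 − 0.00000) = 0.00000.

S_4 ≈ 40221.0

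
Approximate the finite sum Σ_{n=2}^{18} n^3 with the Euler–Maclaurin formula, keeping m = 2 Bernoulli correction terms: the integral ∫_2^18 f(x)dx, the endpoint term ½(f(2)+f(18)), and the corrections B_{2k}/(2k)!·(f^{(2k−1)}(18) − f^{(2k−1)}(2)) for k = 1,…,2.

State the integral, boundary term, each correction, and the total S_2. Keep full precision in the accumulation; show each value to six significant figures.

∫_2^18 x^3 dx evaluates to 26240.0.
Boundary: ½(f(2) + f(18)) = ½(8.00000 + 5832.00) = 2920.00.
Running total after boundary: 29160.0.
k=1: B_{2}/(2)! × [f^{(1)}(18) − f^{(1)}(2)] = 1/12 × (972.000 − 12.0000) = 80.0000.
Running total after k=1: 29240.0.
k=2: B_{4}/(4)! × [f^{(3)}(18) − f^{(3)}(2)] = −1/720 × (6.00000 − 6.00000) = 0.00000.

S_2 ≈ 29240.0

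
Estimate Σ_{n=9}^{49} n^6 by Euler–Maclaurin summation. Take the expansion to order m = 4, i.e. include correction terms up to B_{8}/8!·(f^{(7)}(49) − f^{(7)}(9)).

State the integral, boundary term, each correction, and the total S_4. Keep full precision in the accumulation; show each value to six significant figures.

Integral: ∫_9^49 x^6 dx = 9.68883e+10.
½[f(9) + f(49)] = ½[531441 + 1.38413e+10] = 6.92091e+09.
Integral + boundary = 1.03809e+11.
Order-1 term: 1/12 · (1.69485e+09 − 354294) = 1.41208e+08.
After k=1: 1.03950e+11.
Order-2 term: −1/720 · (1.41179e+07 − 87480.0) = -19486.7.
After k=2: 1.03950e+11.
Order-3 term: 1/30240 · (35280.0 − 6480.00) = 0.952381.
After k=3: 1.03950e+11.
Order-4 term: −1/1209600 · (0.00000 − 0.00000) = 0.00000.

S_4 ≈ 1.03950e+11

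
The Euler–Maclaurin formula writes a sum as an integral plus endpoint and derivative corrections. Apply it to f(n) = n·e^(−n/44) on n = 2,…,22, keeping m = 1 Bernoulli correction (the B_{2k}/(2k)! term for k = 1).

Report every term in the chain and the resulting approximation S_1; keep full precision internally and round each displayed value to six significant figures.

The integral term ∫_2^22 x·e^(−x/44) dx = 172.695.
½[f(2) + f(22)] = ½[1.91113 + 13.3437] = 7.62740.
Running total after boundary: 180.322.
k=1: B_{2}/(2)! × [f^{(1)}(22) − f^{(1)}(2)] = 1/12 × (0.303265 − 0.912128) = -0.0507386.

S_1 ≈ 180.271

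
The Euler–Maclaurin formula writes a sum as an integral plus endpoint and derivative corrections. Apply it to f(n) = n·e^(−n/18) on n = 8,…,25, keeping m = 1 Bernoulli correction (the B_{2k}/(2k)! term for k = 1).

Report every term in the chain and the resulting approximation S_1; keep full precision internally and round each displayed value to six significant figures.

Integral: ∫_8^25 x·e^(−x/18) dx = 107.074.
½[f(8) + f(25)] = ½[5.12944 + 6.23381] = 5.68162.
So far: 112.755.
Correction k=1: B_{2}/2! · (f^{(1)}(25) − f^{(1)}(8)) = 1/12 · (-0.0969703 − 0.356211) = -0.0377651.

S_1 ≈ 112.718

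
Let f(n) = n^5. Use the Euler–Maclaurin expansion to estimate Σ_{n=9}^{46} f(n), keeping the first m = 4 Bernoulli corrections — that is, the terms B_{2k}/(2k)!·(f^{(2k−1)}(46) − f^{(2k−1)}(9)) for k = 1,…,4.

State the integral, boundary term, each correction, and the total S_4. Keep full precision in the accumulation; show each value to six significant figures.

∫_9^46 x^5 dx evaluates to 1.57896e+09.
Boundary: ½(f(9) + f(46)) = ½(59049.0 + 2.05963e+08) = 1.03011e+08.
Running total after boundary: 1.68197e+09.
k=1: B_{2}/(2)! × [f^{(1)}(46) − f^{(1)}(9)] = 1/12 × (2.23873e+07 − 32805.0) = 1.86287e+06.
Running total after k=1: 1.68383e+09.
k=2: B_{4}/(4)! × [f^{(3)}(46) − f^{(3)}(9)] = −1/720 × (126960 − 4860.00) = -169.583.
Running total after k=2: 1.68383e+09.
k=3: B_{6}/(6)! × [f^{(5)}(46) − f^{(5)}(9)] = 1/30240 × (120.000 − 120.000) = 0.00000.
Running total after k=3: 1.68383e+09.
k=4: B_{8}/(8)! × [f^{(7)}(46) − f^{(7)}(9)] = −1/1209600 × (0.00000 − 0.00000) = 0.00000.

S_4 ≈ 1.68383e+09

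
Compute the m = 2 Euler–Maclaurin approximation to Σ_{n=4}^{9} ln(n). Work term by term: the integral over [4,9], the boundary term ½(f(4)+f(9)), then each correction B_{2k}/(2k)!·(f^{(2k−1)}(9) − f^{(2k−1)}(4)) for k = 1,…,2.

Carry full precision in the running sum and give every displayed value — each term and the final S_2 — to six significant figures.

Integral: ∫_4^9 ln(x) dx = 9.22984.
Endpoint term: (f(4) + f(9))/2 = (1.38629 + 2.19722)/2 = 1.79176.
Running total after boundary: 11.0216.
Correction k=1: B_{2}/2! · (f^{(1)}(9) − f^{(1)}(4)) = 1/12 · (0.111111 − 0.250000) = -0.0115741.
Running total after k=1: 11.0100.
Correction k=2: B_{4}/4! · (f^{(3)}(9) − f^{(3)}(4)) = −1/720 · (0.00274348 − 0.0312500) = 3.95924e-05.

S_2 ≈ 11.0101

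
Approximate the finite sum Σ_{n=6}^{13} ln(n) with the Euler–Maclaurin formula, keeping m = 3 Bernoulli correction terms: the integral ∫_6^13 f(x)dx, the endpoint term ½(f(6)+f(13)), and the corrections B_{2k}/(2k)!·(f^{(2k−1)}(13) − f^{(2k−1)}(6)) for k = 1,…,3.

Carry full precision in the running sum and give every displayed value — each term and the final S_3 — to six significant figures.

S_3 ≈ 17.7647

The integral term ∫_6^13 ln(x) dx = 15.5938.
Endpoint term: (f(6) + f(13))/2 = (1.79176 + 2.56495)/2 = 2.17835.
So far: 17.7721.
Correction k=1: B_{2}/2! · (f^{(1)}(13) − f^{(1)}(6)) = 1/12 · (0.0769231 − 0.166667) = -0.00747863.
Partial sum through k=1: 17.7647.
Correction k=2: B_{4}/4! · (f^{(3)}(13) − f^{(3)}(6)) = −1/720 · (0.000910332 − 0.00925926) = 1.15957e-05.
Partial sum through k=2: 17.7647.
Correction k=3: B_{6}/6! · (f^{(5)}(13) − f^{(5)}(6)) = 1/30240 · (6.46390e-05 − 0.00308642) = -9.99266e-08.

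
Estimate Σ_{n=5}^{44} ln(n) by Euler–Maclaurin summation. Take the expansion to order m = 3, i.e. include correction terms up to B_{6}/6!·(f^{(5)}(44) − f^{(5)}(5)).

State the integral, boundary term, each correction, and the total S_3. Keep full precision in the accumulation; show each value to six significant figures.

∫_5^44 ln(x) dx evaluates to 119.457.
½[f(5) + f(44)] = ½[1.60944 + 3.78419] = 2.69681.
Integral + boundary = 122.154.
Correction k=1: B_{2}/2! · (f^{(1)}(44) − f^{(1)}(5)) = 1/12 · (0.0227273 − 0.200000) = -0.0147727.
Partial sum through k=1: 122.139.
Correction k=2: B_{4}/4! · (f^{(3)}(44) − f^{(3)}(5)) = −1/720 · (2.34786e-05 − 0.0160000) = 2.21896e-05.
Partial sum through k=2: 122.139.
Correction k=3: B_{6}/6! · (f^{(5)}(44) − f^{(5)}(5)) = 1/30240 · (1.45528e-07 − 0.00768000) = -2.53963e-07.

S_3 ≈ 122.139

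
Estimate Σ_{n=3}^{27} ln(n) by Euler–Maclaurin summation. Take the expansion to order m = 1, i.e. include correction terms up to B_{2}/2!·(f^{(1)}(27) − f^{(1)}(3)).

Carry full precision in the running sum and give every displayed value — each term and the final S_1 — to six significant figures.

Integral: ∫_3^27 ln(x) dx = 61.6918.
Endpoint term: (f(3) + f(27))/2 = (1.09861 + 3.29584)/2 = 2.19722.
So far: 63.8890.
Correction k=1: B_{2}/2! · (f^{(1)}(27) − f^{(1)}(3)) = 1/12 · (0.0370370 − 0.333333) = -0.0246914.

S_1 ≈ 63.8643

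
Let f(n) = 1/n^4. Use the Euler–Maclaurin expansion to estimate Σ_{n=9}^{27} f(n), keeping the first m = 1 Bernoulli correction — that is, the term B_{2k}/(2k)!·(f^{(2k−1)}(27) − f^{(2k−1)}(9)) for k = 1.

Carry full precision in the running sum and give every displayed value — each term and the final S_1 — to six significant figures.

∫_9^27 1/x^4 dx evaluates to 0.000440312.
½[f(9) + f(27)] = ½[0.000152416 + 1.88168e-06] = 7.71487e-05.
Running total after boundary: 0.000517461.
Order-1 term: 1/12 · (-2.78767e-07 − (-6.77404e-05)) = 5.62180e-06.

S_1 ≈ 0.000523083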